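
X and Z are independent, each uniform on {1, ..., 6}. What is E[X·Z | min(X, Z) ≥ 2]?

16

P(min(X, Z) ≥ 2) = 25/36.
Summing XZ·P(x,y) over outcomes with min(X, Z) ≥ 2 gives 100/9.
E[X·Z | min(X, Z) ≥ 2] = (100/9) / (25/36) = 16.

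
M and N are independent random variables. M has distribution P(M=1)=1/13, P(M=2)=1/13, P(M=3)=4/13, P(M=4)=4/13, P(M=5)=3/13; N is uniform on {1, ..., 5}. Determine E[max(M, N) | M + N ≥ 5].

P(M + N ≥ 5) = 56/65.
Summing max(M,N)·P(x,y) over outcomes with M + N ≥ 5 gives 48/13.
E[max(M, N) | M + N ≥ 5] = (48/13) / (56/65) = 30/7.

30/7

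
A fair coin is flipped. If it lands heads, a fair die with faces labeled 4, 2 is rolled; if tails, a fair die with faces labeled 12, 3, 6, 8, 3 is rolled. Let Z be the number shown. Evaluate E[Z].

E[Z | heads] = (4+2)/2 = 3.
E[Z | tails] = (12+3+6+8+3)/5 = 32/5.
By the law of total expectation,
E[Z] = (1/2)·(3) + (1/2)·(32/5) = 47/10.

47/10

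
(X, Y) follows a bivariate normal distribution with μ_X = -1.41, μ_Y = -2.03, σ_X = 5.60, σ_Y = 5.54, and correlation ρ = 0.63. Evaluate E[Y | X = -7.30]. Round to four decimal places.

-5.7009

For a bivariate normal, E[Y | X=x] = μ_Y + ρ·(σ_Y/σ_X)·(x − μ_X).
E[Y | X=-7.30] = -2.03 + (0.63)·(5.54/5.60)·(-7.30 − (-1.41)) = -2.03 + (0.62325)·(-5.89) = -5.7009.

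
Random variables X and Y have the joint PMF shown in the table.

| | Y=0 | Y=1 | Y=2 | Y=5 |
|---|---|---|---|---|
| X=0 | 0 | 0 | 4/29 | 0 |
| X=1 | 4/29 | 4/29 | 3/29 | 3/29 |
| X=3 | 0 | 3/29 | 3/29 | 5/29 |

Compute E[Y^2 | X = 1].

P(X = 1) = 14/29.
Σ Y^2·P over the event = 0·(4/29) + 1·(4/29) + 4·(3/29) + 25·(3/29) = 91/29.
E[Y^2 | X = 1] = (91/29) / (14/29) = 13/2.

13/2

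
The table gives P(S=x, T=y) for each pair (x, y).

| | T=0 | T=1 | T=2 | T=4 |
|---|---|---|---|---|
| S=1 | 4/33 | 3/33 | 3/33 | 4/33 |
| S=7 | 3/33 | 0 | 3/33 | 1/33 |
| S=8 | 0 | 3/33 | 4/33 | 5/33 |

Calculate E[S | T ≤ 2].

P(T ≤ 2) = 23/33.
Σ S·P over the event = 1·(4/33) + 1·(3/33) + 1·(3/33) + 7·(3/33) + 7·(3/33) + 8·(3/33) + 8·(4/33) = 36/11.
E[S | T ≤ 2] = (36/11) / (23/33) = 108/23.

108/23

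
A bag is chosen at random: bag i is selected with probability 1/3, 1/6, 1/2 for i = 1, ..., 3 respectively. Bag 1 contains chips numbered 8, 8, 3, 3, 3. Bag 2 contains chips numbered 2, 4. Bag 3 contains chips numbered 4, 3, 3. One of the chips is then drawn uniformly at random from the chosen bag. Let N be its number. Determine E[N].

23/6

E[N | bag 1] = (8+8+3+3+3)/5 = 5.
E[N | bag 2] = (2+4)/2 = 3.
E[N | bag 3] = (4+3+3)/3 = 10/3.
E[N] = (1/3)·(5) + (1/6)·(3) + (1/2)·(10/3) = 23/6.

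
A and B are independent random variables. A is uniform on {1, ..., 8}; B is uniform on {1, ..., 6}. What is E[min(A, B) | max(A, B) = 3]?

Outcomes with max(A, B) = 3: (1,3), (2,3), (3,1), (3,2), (3,3), each with probability 1/48.
E[min(A, B) | max(A, B) = 3] = (1 + 2 + 1 + 2 + 3) / 5 = 9/5.

9/5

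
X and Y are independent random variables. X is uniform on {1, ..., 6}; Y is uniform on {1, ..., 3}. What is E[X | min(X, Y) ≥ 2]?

Outcomes with min(X, Y) ≥ 2: (2,2), (2,3), (3,2), (3,3), (4,2), (4,3), (5,2), (5,3), (6,2), (6,3), each with probability 1/18.
E[X | min(X, Y) ≥ 2] = (2 + 2 + 3 + 3 + 4 + 4 + 5 + 5 + 6 + 6) / 10 = 4.

4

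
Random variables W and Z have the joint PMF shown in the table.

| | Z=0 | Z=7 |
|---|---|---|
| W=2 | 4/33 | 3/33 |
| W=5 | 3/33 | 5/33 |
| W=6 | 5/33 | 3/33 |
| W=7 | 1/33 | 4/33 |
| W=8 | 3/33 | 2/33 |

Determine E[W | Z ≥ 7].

93/17

P(Z ≥ 7) = 17/33.
Σ W·P over the event = 2·(3/33) + 5·(5/33) + 6·(3/33) + 7·(4/33) + 8·(2/33) = 31/11.
E[W | Z ≥ 7] = (31/11) / (17/33) = 93/17.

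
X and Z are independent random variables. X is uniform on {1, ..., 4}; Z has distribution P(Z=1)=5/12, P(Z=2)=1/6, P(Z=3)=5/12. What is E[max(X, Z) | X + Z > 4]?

P(X + Z > 4) = 1/2.
Summing max(X,Z)·P(x,y) over outcomes with X + Z > 4 gives 7/4.
E[max(X, Z) | X + Z > 4] = (7/4) / (1/2) = 7/2.

7/2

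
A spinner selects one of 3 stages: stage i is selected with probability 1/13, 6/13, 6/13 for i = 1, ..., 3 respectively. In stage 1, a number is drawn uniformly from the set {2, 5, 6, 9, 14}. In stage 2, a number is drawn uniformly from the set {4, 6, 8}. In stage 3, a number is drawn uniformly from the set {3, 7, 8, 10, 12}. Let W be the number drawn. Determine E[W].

456/65

E[W | stage 1] = (2+5+6+9+14)/5 = 36/5.
E[W | stage 2] = (4+6+8)/3 = 6.
E[W | stage 3] = (3+7+8+10+12)/5 = 8.
E[W] = (1/13)·(36/5) + (6/13)·(6) + (6/13)·(8) = 456/65.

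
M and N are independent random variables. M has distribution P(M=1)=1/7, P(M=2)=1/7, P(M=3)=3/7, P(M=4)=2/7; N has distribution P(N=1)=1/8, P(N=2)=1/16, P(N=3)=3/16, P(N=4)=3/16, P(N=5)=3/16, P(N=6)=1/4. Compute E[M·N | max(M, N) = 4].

P(max(M, N) = 4) = 33/112.
Summing MN·P(x,y) over outcomes with max(M, N) = 4 gives 43/14.
E[M·N | max(M, N) = 4] = (43/14) / (33/112) = 344/33.

344/33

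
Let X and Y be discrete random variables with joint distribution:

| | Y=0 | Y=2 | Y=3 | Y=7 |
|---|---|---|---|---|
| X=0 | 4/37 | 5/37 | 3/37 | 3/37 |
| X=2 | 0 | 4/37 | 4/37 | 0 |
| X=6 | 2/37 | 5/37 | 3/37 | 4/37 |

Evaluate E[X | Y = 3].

P(Y = 3) = 10/37.
Σ X·P over the event = 0·(3/37) + 2·(4/37) + 6·(3/37) = 26/37.
E[X | Y = 3] = (26/37) / (10/37) = 13/5.

13/5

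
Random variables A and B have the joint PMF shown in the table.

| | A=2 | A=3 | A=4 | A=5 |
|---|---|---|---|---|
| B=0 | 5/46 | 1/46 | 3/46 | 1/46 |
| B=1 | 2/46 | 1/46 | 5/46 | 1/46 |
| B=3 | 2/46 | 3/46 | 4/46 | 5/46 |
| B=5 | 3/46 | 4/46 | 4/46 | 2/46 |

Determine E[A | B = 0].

3

P(B = 0) = 5/23.
Summing A·P(A=x,B=y) over the conditioning event gives 15/23.
E[A | B = 0] = (15/23) / (5/23) = 3.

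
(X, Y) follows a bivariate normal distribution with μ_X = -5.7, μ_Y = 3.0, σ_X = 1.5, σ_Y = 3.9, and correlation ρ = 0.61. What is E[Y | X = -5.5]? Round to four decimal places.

3.3172

The regression of Y on X has slope ρ·σ_Y/σ_X and passes through (μ_X, μ_Y).
E[Y | X=-5.5] = 3.0 + (0.61)·(3.9/1.5)·(-5.5 − (-5.7)) = 3.0 + (1.586)·(0.2) = 3.3172.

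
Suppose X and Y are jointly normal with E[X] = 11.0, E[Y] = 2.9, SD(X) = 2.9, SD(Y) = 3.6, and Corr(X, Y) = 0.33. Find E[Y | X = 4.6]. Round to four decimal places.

The regression of Y on X has slope ρ·σ_Y/σ_X and passes through (μ_X, μ_Y).
E[Y | X=4.6] = 2.9 + (0.33)·(3.6/2.9)·(4.6 − (11.0)) = 2.9 + (0.40966)·(-6.4) = 0.2782.

0.2782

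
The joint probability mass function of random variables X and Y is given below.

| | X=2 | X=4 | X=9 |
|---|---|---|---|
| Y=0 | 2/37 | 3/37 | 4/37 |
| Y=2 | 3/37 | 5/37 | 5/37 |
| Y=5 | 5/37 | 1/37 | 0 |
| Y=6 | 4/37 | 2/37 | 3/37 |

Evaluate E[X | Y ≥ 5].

19/5

P(Y ≥ 5) = 15/37.
Σ X·P over the event = 2·(5/37) + 2·(4/37) + 4·(1/37) + 4·(2/37) + 9·(3/37) = 57/37.
E[X | Y ≥ 5] = (57/37) / (15/37) = 19/5.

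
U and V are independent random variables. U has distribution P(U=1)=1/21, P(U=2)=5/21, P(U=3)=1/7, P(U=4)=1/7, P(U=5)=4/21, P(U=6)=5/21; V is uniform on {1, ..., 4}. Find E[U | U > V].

33/7

P(U > V) = 2/3.
Summing U·P(x,y) over outcomes with U > V gives 22/7.
E[U | U > V] = (22/7) / (2/3) = 33/7.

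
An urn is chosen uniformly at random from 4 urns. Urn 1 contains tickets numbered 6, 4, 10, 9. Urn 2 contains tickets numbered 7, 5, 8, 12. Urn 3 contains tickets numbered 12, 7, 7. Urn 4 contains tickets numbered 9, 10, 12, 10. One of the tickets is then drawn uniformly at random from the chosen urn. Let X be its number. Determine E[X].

E[X | urn 1] = (6+4+10+9)/4 = 29/4.
E[X | urn 2] = (7+5+8+12)/4 = 8.
E[X | urn 3] = (12+7+7)/3 = 26/3.
E[X | urn 4] = (9+10+12+10)/4 = 41/4.
By the law of total expectation,
E[X] = (1/4)·(29/4) + (1/4)·(8) + (1/4)·(26/3) + (1/4)·(41/4) = 205/24.

205/24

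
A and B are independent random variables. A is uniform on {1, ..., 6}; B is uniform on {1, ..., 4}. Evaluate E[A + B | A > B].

47/7

P(A > B) = 7/12.
Summing (A+B)·P(x,y) over outcomes with A > B gives 47/12.
E[A + B | A > B] = (47/12) / (7/12) = 47/7.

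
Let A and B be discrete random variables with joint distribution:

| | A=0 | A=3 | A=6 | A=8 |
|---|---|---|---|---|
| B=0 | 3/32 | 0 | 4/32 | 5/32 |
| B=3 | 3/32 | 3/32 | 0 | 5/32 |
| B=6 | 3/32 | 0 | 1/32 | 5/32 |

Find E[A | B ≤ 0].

16/3

P(B ≤ 0) = 3/8.
Σ A·P over the event = 0·(3/32) + 6·(4/32) + 8·(5/32) = 2.
E[A | B ≤ 0] = (2) / (3/8) = 16/3.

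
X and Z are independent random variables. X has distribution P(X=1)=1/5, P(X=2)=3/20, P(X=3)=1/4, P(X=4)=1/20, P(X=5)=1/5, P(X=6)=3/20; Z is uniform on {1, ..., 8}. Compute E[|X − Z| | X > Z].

P(X > Z) = 47/160.
Summing |X−Z|·P(x,y) over outcomes with X > Z gives 109/160.
E[|X − Z| | X > Z] = (109/160) / (47/160) = 109/47.

109/47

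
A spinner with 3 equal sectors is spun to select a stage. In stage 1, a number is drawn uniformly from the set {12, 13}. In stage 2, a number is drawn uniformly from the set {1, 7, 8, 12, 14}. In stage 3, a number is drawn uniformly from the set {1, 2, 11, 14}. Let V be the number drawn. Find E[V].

E[V | stage 1] = (12+13)/2 = 25/2.
E[V | stage 2] = (1+7+8+12+14)/5 = 42/5.
E[V | stage 3] = (1+2+11+14)/4 = 7.
By the law of total expectation,
E[V] = (1/3)·(25/2) + (1/3)·(42/5) + (1/3)·(7) = 93/10.

93/10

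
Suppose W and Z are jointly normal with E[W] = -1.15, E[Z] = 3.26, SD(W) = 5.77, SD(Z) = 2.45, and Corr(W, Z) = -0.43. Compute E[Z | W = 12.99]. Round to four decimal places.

For a bivariate normal, E[Z | W=x] = μ_Z + ρ·(σ_Z/σ_W)·(x − μ_W).
E[Z | W=12.99] = 3.26 + (-0.43)·(2.45/5.77)·(12.99 − (-1.15)) = 3.26 + (-0.18258)·(14.14) = 0.6783.

0.6783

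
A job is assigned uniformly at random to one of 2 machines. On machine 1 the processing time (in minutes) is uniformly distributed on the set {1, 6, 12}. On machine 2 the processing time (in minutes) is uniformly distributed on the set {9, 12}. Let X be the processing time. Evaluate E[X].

E[X | machine 1] = (1+6+12)/3 = 19/3.
E[X | machine 2] = (9+12)/2 = 21/2.
E[X] = (1/2)·(19/3) + (1/2)·(21/2) = 101/12.

101/12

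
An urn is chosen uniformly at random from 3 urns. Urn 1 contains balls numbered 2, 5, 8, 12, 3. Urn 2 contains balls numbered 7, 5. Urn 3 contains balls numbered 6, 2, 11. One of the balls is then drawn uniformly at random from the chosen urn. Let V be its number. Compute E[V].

E[V | urn 1] = (2+5+8+12+3)/5 = 6.
E[V | urn 2] = (7+5)/2 = 6.
E[V | urn 3] = (6+2+11)/3 = 19/3.
E[V] = (1/3)·(6) + (1/3)·(6) + (1/3)·(19/3) = 55/9.

55/9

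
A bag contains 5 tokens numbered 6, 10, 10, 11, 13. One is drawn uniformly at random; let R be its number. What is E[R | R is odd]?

12

P(R is odd) = 2/5.
Σ over the event: 11·1/5 + 13·1/5 = 24/5.
E[R | R is odd] = (24/5) / (2/5) = 12.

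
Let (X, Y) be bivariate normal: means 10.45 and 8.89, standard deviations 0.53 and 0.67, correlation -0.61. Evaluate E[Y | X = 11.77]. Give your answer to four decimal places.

7.8721

E[Y | X=x] = μ_Y + ρ(σ_Y/σ_X)(x − μ_X) for jointly normal variables.
E[Y | X=11.77] = 8.89 + (-0.61)·(0.67/0.53)·(11.77 − (10.45)) = 8.89 + (-0.77113)·(1.32) = 7.8721.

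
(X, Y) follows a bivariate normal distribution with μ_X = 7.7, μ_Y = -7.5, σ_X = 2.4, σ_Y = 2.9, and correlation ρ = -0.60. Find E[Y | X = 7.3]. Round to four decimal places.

E[Y | X=x] = μ_Y + ρ(σ_Y/σ_X)(x − μ_X) for jointly normal variables.
E[Y | X=7.3] = -7.5 + (-0.60)·(2.9/2.4)·(7.3 − (7.7)) = -7.5 + (-0.725)·(-0.4) = -7.2100.

-7.2100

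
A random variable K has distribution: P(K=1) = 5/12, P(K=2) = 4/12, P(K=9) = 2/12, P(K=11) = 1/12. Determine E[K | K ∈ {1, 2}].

13/9

P(K ∈ {1, 2}) = 3/4.
Σ over the event: 1·5/12 + 2·1/3 = 13/12.
E[K | K ∈ {1, 2}] = (13/12) / (3/4) = 13/9.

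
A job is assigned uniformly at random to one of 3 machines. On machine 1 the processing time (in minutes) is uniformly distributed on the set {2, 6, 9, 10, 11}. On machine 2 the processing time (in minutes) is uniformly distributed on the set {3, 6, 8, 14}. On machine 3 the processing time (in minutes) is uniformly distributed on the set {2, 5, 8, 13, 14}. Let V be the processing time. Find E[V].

95/12

E[V | machine 1] = (2+6+9+10+11)/5 = 38/5.
E[V | machine 2] = (3+6+8+14)/4 = 31/4.
E[V | machine 3] = (2+5+8+13+14)/5 = 42/5.
By the law of total expectation,
E[V] = (1/3)·(38/5) + (1/3)·(31/4) + (1/3)·(42/5) = 95/12.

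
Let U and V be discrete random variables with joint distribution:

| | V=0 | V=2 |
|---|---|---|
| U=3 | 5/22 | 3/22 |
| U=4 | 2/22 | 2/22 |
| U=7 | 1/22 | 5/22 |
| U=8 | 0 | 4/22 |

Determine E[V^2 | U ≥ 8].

P(U ≥ 8) = 2/11.
Summing V^2·P(U=x,V=y) over the conditioning event gives 8/11.
E[V^2 | U ≥ 8] = (8/11) / (2/11) = 4.

4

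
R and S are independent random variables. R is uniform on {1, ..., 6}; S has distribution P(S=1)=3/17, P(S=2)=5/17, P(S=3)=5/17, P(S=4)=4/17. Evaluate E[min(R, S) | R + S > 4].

191/78

P(R + S > 4) = 13/17.
Summing min(R,S)·P(x,y) over outcomes with R + S > 4 gives 191/102.
E[min(R, S) | R + S > 4] = (191/102) / (13/17) = 191/78.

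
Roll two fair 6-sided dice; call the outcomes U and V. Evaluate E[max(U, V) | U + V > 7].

83/15

P(U + V > 7) = 5/12.
Summing max(U,V)·P(x,y) over outcomes with U + V > 7 gives 83/36.
E[max(U, V) | U + V > 7] = (83/36) / (5/12) = 83/15.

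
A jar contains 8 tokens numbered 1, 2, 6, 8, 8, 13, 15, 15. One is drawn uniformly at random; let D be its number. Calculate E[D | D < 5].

P(D < 5) = 1/4.
Σ over the event: 1·1/8 + 2·1/8 = 3/8.
E[D | D < 5] = (3/8) / (1/4) = 3/2.

3/2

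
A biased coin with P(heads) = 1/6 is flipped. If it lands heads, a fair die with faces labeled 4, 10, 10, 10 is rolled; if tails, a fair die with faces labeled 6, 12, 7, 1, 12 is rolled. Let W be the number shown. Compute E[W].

E[W | heads] = (4+10+10+10)/4 = 17/2.
E[W | tails] = (6+12+7+1+12)/5 = 38/5.
E[W] = (1/6)·(17/2) + (5/6)·(38/5) = 31/4.

31/4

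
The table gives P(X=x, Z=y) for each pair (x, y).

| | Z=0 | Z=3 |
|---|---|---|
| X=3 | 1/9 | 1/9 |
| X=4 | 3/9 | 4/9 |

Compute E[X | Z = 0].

15/4

P(Z = 0) = 4/9.
Summing X·P(X=x,Z=y) over the conditioning event gives 5/3.
E[X | Z = 0] = (5/3) / (4/9) = 15/4.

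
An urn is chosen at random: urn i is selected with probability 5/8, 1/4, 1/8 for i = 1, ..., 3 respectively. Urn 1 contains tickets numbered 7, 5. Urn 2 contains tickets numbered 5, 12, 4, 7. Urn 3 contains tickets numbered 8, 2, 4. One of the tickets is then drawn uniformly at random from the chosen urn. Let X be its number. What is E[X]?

73/12

E[X | urn 1] = (7+5)/2 = 6.
E[X | urn 2] = (5+12+4+7)/4 = 7.
E[X | urn 3] = (8+2+4)/3 = 14/3.
By the law of total expectation,
E[X] = (5/8)·(6) + (1/4)·(7) + (1/8)·(14/3) = 73/12.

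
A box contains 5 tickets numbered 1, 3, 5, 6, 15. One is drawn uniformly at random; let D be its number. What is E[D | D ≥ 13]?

15

P(D ≥ 13) = 1/5.
Σ over the event: 15·1/5 = 3.
E[D | D ≥ 13] = (3) / (1/5) = 15.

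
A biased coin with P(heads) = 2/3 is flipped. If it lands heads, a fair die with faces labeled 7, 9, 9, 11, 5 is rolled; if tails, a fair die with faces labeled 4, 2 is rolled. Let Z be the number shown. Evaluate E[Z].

97/15

E[Z | heads] = (7+9+9+11+5)/5 = 41/5.
E[Z | tails] = (4+2)/2 = 3.
By the law of total expectation,
E[Z] = (2/3)·(41/5) + (1/3)·(3) = 97/15.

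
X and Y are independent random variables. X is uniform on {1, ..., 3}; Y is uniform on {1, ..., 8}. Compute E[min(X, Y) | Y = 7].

P(Y = 7) = 1/8.
Summing min(X,Y)·P(x,y) over outcomes with Y = 7 gives 1/4.
E[min(X, Y) | Y = 7] = (1/4) / (1/8) = 2.

2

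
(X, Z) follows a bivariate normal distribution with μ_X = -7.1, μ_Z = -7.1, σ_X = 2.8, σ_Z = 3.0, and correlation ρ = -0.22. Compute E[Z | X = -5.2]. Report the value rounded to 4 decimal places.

-7.5479

For a bivariate normal, E[Z | X=x] = μ_Z + ρ·(σ_Z/σ_X)·(x − μ_X).
E[Z | X=-5.2] = -7.1 + (-0.22)·(3.0/2.8)·(-5.2 − (-7.1)) = -7.1 + (-0.235714)·(1.9) = -7.5479.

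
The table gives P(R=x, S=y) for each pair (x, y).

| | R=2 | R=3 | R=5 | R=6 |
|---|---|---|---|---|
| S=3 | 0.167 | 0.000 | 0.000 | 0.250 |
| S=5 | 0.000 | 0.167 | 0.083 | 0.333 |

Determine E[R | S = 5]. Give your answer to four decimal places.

4.9983

P(S = 5) = 0.583.
Summing R·P(R=x,S=y) over the conditioning event gives 2.914.
E[R | S = 5] = (2.914) / (0.583) = 4.9983.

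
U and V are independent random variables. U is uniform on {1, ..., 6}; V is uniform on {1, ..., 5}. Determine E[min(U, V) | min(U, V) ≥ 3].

11/3

P(min(U, V) ≥ 3) = 2/5.
Summing min(U,V)·P(x,y) over outcomes with min(U, V) ≥ 3 gives 22/15.
E[min(U, V) | min(U, V) ≥ 3] = (22/15) / (2/5) = 11/3.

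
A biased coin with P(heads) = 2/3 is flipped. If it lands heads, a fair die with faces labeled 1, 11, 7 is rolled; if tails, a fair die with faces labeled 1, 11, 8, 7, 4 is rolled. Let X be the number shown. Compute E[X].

283/45

E[X | heads] = (1+11+7)/3 = 19/3.
E[X | tails] = (1+11+8+7+4)/5 = 31/5.
E[X] = (2/3)·(19/3) + (1/3)·(31/5) = 283/45.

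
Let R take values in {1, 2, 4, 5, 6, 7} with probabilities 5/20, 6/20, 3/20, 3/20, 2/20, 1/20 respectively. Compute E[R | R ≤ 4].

29/14

P(R ≤ 4) = 7/10.
Σ over the event: 1·1/4 + 2·3/10 + 4·3/20 = 29/20.
E[R | R ≤ 4] = (29/20) / (7/10) = 29/14.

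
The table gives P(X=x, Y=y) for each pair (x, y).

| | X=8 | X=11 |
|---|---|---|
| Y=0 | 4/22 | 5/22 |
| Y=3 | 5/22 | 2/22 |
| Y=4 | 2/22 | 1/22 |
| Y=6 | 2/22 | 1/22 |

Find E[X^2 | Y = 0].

P(Y = 0) = 9/22.
Σ X^2·P over the event = 64·(4/22) + 121·(5/22) = 861/22.
E[X^2 | Y = 0] = (861/22) / (9/22) = 287/3.

287/3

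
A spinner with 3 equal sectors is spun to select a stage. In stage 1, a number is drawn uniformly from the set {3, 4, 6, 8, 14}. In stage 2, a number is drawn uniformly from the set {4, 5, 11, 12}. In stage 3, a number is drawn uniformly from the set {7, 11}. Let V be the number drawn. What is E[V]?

8

E[V | stage 1] = (3+4+6+8+14)/5 = 7.
E[V | stage 2] = (4+5+11+12)/4 = 8.
E[V | stage 3] = (7+11)/2 = 9.
By the law of total expectation,
E[V] = (1/3)·(7) + (1/3)·(8) + (1/3)·(9) = 8.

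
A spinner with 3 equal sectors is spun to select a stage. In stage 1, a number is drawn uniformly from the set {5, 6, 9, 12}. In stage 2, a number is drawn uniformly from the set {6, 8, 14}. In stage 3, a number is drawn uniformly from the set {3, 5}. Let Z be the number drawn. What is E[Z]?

64/9

E[Z | stage 1] = (5+6+9+12)/4 = 8.
E[Z | stage 2] = (6+8+14)/3 = 28/3.
E[Z | stage 3] = (3+5)/2 = 4.
By the law of total expectation,
E[Z] = (1/3)·(8) + (1/3)·(28/3) + (1/3)·(4) = 64/9.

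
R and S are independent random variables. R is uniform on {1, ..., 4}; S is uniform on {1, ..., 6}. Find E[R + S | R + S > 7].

26/3

Outcomes with R + S > 7: (2,6), (3,5), (3,6), (4,4), (4,5), (4,6), each with probability 1/24.
E[R + S | R + S > 7] = (8 + 8 + 9 + 8 + 9 + 10) / 6 = 26/3.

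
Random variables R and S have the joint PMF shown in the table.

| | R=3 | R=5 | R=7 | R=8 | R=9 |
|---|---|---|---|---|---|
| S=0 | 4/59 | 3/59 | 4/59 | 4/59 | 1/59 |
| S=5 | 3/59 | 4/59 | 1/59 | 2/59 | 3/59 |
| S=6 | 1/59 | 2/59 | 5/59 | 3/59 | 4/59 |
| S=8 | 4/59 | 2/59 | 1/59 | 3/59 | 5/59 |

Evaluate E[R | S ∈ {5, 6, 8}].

285/43

P(S ∈ {5, 6, 8}) = 43/59.
Summing R·P(R=x,S=y) over the conditioning event gives 285/59.
E[R | S ∈ {5, 6, 8}] = (285/59) / (43/59) = 285/43.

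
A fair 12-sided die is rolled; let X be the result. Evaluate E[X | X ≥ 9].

Given X ≥ 9, X is equally likely to be any of {9, 10, 11, 12}.
E[X | X ≥ 9] = (9 + 10 + 11 + 12) / 4 = 21/2.

21/2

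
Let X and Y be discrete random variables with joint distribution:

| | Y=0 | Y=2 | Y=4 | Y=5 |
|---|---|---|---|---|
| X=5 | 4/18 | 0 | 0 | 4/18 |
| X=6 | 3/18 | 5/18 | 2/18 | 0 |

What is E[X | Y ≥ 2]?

62/11

P(Y ≥ 2) = 11/18.
Summing X·P(X=x,Y=y) over the conditioning event gives 31/9.
E[X | Y ≥ 2] = (31/9) / (11/18) = 62/11.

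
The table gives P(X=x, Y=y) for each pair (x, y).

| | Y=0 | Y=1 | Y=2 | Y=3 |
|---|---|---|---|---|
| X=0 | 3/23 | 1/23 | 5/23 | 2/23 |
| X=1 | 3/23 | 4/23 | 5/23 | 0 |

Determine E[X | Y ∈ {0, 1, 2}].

4/7

P(Y ∈ {0, 1, 2}) = 21/23.
Σ X·P over the event = 0·(3/23) + 0·(1/23) + 0·(5/23) + 1·(3/23) + 1·(4/23) + 1·(5/23) = 12/23.
E[X | Y ∈ {0, 1, 2}] = (12/23) / (21/23) = 4/7.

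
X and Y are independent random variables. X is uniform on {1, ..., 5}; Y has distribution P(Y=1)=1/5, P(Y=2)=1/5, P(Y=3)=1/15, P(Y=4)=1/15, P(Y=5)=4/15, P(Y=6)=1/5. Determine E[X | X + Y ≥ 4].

P(X + Y ≥ 4) = 22/25.
Summing X·P(x,y) over outcomes with X + Y ≥ 4 gives 71/25.
E[X | X + Y ≥ 4] = (71/25) / (22/25) = 71/22.

71/22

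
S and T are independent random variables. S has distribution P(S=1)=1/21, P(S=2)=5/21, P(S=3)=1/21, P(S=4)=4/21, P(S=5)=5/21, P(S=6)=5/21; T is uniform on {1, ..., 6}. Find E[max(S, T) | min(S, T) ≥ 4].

115/21

P(min(S, T) ≥ 4) = 1/3.
Summing max(S,T)·P(x,y) over outcomes with min(S, T) ≥ 4 gives 115/63.
E[max(S, T) | min(S, T) ≥ 4] = (115/63) / (1/3) = 115/21.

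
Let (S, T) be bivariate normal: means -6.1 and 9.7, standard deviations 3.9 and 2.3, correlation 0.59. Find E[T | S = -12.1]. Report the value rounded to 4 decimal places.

The regression of T on S has slope ρ·σ_T/σ_S and passes through (μ_S, μ_T).
E[T | S=-12.1] = 9.7 + (0.59)·(2.3/3.9)·(-12.1 − (-6.1)) = 9.7 + (0.34795)·(-6) = 7.6123.

7.6123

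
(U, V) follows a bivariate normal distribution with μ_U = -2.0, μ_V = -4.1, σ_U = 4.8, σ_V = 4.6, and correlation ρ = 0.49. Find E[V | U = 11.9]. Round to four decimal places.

2.4272

For a bivariate normal, E[V | U=x] = μ_V + ρ·(σ_V/σ_U)·(x − μ_U).
E[V | U=11.9] = -4.1 + (0.49)·(4.6/4.8)·(11.9 − (-2.0)) = -4.1 + (0.46958)·(13.9) = 2.4272.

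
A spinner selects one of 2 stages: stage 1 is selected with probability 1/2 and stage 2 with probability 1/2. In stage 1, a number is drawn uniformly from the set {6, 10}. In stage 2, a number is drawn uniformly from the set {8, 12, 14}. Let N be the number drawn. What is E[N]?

E[N | stage 1] = (6+10)/2 = 8.
E[N | stage 2] = (8+12+14)/3 = 34/3.
By the law of total expectation,
E[N] = (1/2)·(8) + (1/2)·(34/3) = 29/3.

29/3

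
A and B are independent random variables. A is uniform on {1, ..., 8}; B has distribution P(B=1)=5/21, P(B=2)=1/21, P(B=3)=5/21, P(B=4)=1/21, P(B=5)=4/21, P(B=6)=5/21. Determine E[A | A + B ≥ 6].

342/67

P(A + B ≥ 6) = 67/84.
Summing A·P(x,y) over outcomes with A + B ≥ 6 gives 57/14.
E[A | A + B ≥ 6] = (57/14) / (67/84) = 342/67.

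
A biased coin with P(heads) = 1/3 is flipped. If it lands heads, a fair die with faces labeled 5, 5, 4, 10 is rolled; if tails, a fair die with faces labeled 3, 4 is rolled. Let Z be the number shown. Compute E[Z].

13/3

E[Z | heads] = (5+5+4+10)/4 = 6.
E[Z | tails] = (3+4)/2 = 7/2.
By the law of total expectation,
E[Z] = (1/3)·(6) + (2/3)·(7/2) = 13/3.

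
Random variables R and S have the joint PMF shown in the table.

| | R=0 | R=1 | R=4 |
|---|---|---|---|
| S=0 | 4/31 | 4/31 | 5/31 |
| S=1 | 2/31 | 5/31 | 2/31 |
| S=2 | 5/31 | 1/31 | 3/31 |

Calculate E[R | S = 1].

P(S = 1) = 9/31.
Σ R·P over the event = 0·(2/31) + 1·(5/31) + 4·(2/31) = 13/31.
E[R | S = 1] = (13/31) / (9/31) = 13/9.

13/9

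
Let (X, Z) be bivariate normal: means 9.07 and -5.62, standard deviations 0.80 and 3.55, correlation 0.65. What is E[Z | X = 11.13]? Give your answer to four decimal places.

The regression of Z on X has slope ρ·σ_Z/σ_X and passes through (μ_X, μ_Z).
E[Z | X=11.13] = -5.62 + (0.65)·(3.55/0.80)·(11.13 − (9.07)) = -5.62 + (2.88437)·(2.06) = 0.3218.

0.3218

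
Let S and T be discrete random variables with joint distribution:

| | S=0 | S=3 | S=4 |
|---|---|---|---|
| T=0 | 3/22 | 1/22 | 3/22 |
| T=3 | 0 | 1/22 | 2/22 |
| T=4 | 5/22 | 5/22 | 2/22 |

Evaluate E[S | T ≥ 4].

P(T ≥ 4) = 6/11.
Σ S·P over the event = 0·(5/22) + 3·(5/22) + 4·(2/22) = 23/22.
E[S | T ≥ 4] = (23/22) / (6/11) = 23/12.

23/12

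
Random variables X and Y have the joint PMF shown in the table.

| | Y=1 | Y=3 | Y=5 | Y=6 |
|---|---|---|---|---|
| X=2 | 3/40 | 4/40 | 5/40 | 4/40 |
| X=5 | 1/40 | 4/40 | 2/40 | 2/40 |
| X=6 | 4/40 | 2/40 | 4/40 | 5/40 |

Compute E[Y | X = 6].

4

P(X = 6) = 3/8.
Σ Y·P over the event = 1·(4/40) + 3·(2/40) + 5·(4/40) + 6·(5/40) = 3/2.
E[Y | X = 6] = (3/2) / (3/8) = 4.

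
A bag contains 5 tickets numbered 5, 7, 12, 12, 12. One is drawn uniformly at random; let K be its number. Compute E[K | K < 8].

6

P(K < 8) = 2/5.
Σ over the event: 5·1/5 + 7·1/5 = 12/5.
E[K | K < 8] = (12/5) / (2/5) = 6.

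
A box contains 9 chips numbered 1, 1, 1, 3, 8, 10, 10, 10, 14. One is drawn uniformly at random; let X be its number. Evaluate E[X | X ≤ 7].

P(X ≤ 7) = 4/9.
Σ over the event: 1·1/3 + 3·1/9 = 2/3.
E[X | X ≤ 7] = (2/3) / (4/9) = 3/2.

3/2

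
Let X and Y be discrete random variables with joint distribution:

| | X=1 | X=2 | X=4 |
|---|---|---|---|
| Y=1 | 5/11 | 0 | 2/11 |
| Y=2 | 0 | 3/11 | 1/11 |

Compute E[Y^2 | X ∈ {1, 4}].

P(X ∈ {1, 4}) = 8/11.
Σ Y^2·P over the event = 1·(5/11) + 1·(2/11) + 4·(1/11) = 1.
E[Y^2 | X ∈ {1, 4}] = (1) / (8/11) = 11/8.

11/8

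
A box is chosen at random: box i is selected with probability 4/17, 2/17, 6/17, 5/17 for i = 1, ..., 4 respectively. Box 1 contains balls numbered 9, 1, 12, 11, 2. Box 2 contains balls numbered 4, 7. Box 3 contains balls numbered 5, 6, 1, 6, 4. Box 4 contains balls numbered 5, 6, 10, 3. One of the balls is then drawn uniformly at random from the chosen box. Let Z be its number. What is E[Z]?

E[Z | box 1] = (9+1+12+11+2)/5 = 7.
E[Z | box 2] = (4+7)/2 = 11/2.
E[Z | box 3] = (5+6+1+6+4)/5 = 22/5.
E[Z | box 4] = (5+6+10+3)/4 = 6.
E[Z] = (4/17)·(7) + (2/17)·(11/2) + (6/17)·(22/5) + (5/17)·(6) = 477/85.

477/85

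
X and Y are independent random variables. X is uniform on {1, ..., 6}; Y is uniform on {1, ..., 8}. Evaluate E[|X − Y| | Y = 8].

Outcomes with Y = 8: (1,8), (2,8), (3,8), (4,8), (5,8), (6,8), each with probability 1/48.
E[|X − Y| | Y = 8] = (7 + 6 + 5 + 4 + 3 + 2) / 6 = 9/2.

9/2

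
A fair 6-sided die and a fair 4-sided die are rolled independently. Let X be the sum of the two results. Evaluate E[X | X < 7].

32/7

P(X < 7) = 7/12.
Σ over the event: 2·1/24 + 3·1/12 + 4·1/8 + 5·1/6 + 6·1/6 = 8/3.
E[X | X < 7] = (8/3) / (7/12) = 32/7.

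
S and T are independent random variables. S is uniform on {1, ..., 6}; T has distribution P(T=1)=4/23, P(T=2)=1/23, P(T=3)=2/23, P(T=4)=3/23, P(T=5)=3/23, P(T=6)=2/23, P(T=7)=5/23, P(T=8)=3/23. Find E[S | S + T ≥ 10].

231/50

P(S + T ≥ 10) = 25/69.
Summing S·P(x,y) over outcomes with S + T ≥ 10 gives 77/46.
E[S | S + T ≥ 10] = (77/46) / (25/69) = 231/50.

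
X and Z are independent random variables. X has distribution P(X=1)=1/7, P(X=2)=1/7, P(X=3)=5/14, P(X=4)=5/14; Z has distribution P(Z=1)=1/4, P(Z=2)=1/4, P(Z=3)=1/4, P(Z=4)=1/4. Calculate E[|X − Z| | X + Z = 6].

P(X + Z = 6) = 3/14.
Summing |X−Z|·P(x,y) over outcomes with X + Z = 6 gives 1/4.
E[|X − Z| | X + Z = 6] = (1/4) / (3/14) = 7/6.

7/6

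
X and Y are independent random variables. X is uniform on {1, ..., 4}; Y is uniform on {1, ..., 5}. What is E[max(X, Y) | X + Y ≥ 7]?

Outcomes with X + Y ≥ 7: (2,5), (3,4), (3,5), (4,3), (4,4), (4,5), each with probability 1/20.
E[max(X, Y) | X + Y ≥ 7] = (5 + 4 + 5 + 4 + 4 + 5) / 6 = 9/2.

9/2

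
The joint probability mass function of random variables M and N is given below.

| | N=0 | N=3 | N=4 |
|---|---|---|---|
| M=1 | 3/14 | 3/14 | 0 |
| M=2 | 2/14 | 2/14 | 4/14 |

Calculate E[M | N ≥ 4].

P(N ≥ 4) = 2/7.
Σ M·P over the event = 2·(4/14) = 4/7.
E[M | N ≥ 4] = (4/7) / (2/7) = 2.

2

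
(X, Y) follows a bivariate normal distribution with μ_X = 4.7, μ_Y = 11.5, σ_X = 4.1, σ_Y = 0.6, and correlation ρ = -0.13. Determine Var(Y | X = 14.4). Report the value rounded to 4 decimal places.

The conditional variance in a bivariate normal is σ_Y²(1 − ρ²), independent of x.
Var(Y | X=14.4) = (0.6)²·(1 − (-0.13)²) = 0.36·0.9831 = 0.3539.

0.3539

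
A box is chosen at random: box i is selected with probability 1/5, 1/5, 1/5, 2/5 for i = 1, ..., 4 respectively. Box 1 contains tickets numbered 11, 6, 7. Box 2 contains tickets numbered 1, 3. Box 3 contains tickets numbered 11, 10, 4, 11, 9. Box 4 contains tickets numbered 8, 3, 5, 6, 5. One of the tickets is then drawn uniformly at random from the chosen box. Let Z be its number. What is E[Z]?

E[Z | box 1] = (11+6+7)/3 = 8.
E[Z | box 2] = (1+3)/2 = 2.
E[Z | box 3] = (11+10+4+11+9)/5 = 9.
E[Z | box 4] = (8+3+5+6+5)/5 = 27/5.
By the law of total expectation,
E[Z] = (1/5)·(8) + (1/5)·(2) + (1/5)·(9) + (2/5)·(27/5) = 149/25.

149/25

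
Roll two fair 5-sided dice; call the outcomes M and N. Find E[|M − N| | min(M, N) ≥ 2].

P(min(M, N) ≥ 2) = 16/25.
Summing |M−N|·P(x,y) over outcomes with min(M, N) ≥ 2 gives 4/5.
E[|M − N| | min(M, N) ≥ 2] = (4/5) / (16/25) = 5/4.

5/4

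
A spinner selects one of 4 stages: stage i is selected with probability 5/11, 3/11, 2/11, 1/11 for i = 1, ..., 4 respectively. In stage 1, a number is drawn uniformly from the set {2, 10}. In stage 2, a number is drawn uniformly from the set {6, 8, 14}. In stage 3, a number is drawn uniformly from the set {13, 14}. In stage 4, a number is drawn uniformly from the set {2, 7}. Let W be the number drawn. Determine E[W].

179/22

E[W | stage 1] = (2+10)/2 = 6.
E[W | stage 2] = (6+8+14)/3 = 28/3.
E[W | stage 3] = (13+14)/2 = 27/2.
E[W | stage 4] = (2+7)/2 = 9/2.
By the law of total expectation,
E[W] = (5/11)·(6) + (3/11)·(28/3) + (2/11)·(27/2) + (1/11)·(9/2) = 179/22.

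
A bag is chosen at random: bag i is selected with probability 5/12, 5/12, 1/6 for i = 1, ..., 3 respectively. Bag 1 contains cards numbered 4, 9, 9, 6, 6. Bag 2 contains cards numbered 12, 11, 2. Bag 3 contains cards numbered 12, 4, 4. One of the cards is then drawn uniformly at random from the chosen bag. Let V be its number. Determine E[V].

E[V | bag 1] = (4+9+9+6+6)/5 = 34/5.
E[V | bag 2] = (12+11+2)/3 = 25/3.
E[V | bag 3] = (12+4+4)/3 = 20/3.
By the law of total expectation,
E[V] = (5/12)·(34/5) + (5/12)·(25/3) + (1/6)·(20/3) = 89/12.

89/12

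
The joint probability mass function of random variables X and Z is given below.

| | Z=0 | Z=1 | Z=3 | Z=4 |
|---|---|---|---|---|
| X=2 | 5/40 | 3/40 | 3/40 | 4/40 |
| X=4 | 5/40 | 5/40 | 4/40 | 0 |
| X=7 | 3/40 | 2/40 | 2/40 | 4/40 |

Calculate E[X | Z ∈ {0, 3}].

87/22

P(Z ∈ {0, 3}) = 11/20.
Σ X·P over the event = 2·(5/40) + 2·(3/40) + 4·(5/40) + 4·(4/40) + 7·(3/40) + 7·(2/40) = 87/40.
E[X | Z ∈ {0, 3}] = (87/40) / (11/20) = 87/22.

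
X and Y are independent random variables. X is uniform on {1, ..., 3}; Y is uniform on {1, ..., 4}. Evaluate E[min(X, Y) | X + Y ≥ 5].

13/6

Outcomes with X + Y ≥ 5: (1,4), (2,3), (2,4), (3,2), (3,3), (3,4), each with probability 1/12.
E[min(X, Y) | X + Y ≥ 5] = (1 + 2 + 2 + 2 + 3 + 3) / 6 = 13/6.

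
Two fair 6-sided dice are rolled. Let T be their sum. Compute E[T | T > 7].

P(T > 7) = 5/12.
Σ over the event: 8·5/36 + 9·1/9 + 10·1/12 + 11·1/18 + 12·1/36 = 35/9.
E[T | T > 7] = (35/9) / (5/12) = 28/3.

28/3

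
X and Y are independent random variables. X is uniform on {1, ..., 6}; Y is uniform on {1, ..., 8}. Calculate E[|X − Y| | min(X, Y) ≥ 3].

11/6

P(min(X, Y) ≥ 3) = 1/2.
Summing |X−Y|·P(x,y) over outcomes with min(X, Y) ≥ 3 gives 11/12.
E[|X − Y| | min(X, Y) ≥ 3] = (11/12) / (1/2) = 11/6.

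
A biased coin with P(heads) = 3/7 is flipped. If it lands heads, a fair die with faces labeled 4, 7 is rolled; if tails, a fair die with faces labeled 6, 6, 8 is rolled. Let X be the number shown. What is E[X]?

37/6

E[X | heads] = (4+7)/2 = 11/2.
E[X | tails] = (6+6+8)/3 = 20/3.
E[X] = (3/7)·(11/2) + (4/7)·(20/3) = 37/6.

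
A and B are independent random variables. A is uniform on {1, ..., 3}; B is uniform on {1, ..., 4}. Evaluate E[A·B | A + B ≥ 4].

P(A + B ≥ 4) = 3/4.
Summing AB·P(x,y) over outcomes with A + B ≥ 4 gives 55/12.
E[A·B | A + B ≥ 4] = (55/12) / (3/4) = 55/9.

55/9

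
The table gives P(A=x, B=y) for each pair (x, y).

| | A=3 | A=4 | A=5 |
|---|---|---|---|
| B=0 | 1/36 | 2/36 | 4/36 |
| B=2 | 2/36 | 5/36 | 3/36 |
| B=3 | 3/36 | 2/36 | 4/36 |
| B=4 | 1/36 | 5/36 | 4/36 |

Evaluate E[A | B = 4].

P(B = 4) = 5/18.
Σ A·P over the event = 3·(1/36) + 4·(5/36) + 5·(4/36) = 43/36.
E[A | B = 4] = (43/36) / (5/18) = 43/10.

43/10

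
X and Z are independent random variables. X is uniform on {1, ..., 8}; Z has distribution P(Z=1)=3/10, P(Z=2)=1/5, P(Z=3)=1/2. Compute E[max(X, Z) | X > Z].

P(X > Z) = 29/40.
Summing max(X,Z)·P(x,y) over outcomes with X > Z gives 321/80.
E[max(X, Z) | X > Z] = (321/80) / (29/40) = 321/58.

321/58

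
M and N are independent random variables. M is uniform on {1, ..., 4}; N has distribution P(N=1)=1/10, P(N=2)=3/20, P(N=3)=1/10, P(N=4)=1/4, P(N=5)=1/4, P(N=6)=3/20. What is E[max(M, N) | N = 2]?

11/4

P(N = 2) = 3/20.
Summing max(M,N)·P(x,y) over outcomes with N = 2 gives 33/80.
E[max(M, N) | N = 2] = (33/80) / (3/20) = 11/4.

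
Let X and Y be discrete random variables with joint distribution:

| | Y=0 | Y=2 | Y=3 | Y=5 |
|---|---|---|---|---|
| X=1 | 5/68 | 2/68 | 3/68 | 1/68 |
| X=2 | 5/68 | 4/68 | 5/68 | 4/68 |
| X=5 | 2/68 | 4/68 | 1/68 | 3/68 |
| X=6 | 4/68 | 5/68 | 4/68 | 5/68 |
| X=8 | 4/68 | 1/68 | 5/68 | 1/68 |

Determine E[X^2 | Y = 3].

P(Y = 3) = 9/34.
Σ X^2·P over the event = 1·(3/68) + 4·(5/68) + 25·(1/68) + 36·(4/68) + 64·(5/68) = 128/17.
E[X^2 | Y = 3] = (128/17) / (9/34) = 256/9.

256/9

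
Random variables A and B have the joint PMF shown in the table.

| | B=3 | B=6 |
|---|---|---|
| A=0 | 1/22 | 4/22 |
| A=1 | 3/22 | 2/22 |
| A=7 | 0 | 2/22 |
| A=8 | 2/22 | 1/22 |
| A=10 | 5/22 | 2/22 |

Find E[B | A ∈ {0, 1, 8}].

P(A ∈ {0, 1, 8}) = 13/22.
Summing B·P(A=x,B=y) over the conditioning event gives 30/11.
E[B | A ∈ {0, 1, 8}] = (30/11) / (13/22) = 60/13.

60/13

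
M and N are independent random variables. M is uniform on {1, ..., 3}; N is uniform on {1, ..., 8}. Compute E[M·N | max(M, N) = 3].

27/5

P(max(M, N) = 3) = 5/24.
Summing MN·P(x,y) over outcomes with max(M, N) = 3 gives 9/8.
E[M·N | max(M, N) = 3] = (9/8) / (5/24) = 27/5.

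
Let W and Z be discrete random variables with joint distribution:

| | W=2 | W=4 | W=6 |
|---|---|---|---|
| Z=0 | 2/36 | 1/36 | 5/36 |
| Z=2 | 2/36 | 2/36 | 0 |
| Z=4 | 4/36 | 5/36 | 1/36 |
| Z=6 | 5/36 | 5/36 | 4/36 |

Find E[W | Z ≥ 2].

25/7

P(Z ≥ 2) = 7/9.
Σ W·P over the event = 2·(2/36) + 2·(4/36) + 2·(5/36) + 4·(2/36) + 4·(5/36) + 4·(5/36) + 6·(1/36) + 6·(4/36) = 25/9.
E[W | Z ≥ 2] = (25/9) / (7/9) = 25/7.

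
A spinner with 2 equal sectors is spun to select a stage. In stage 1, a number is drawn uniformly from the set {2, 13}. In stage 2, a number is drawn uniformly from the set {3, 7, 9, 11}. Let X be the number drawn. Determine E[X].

15/2

E[X | stage 1] = (2+13)/2 = 15/2.
E[X | stage 2] = (3+7+9+11)/4 = 15/2.
By the law of total expectation,
E[X] = (1/2)·(15/2) + (1/2)·(15/2) = 15/2.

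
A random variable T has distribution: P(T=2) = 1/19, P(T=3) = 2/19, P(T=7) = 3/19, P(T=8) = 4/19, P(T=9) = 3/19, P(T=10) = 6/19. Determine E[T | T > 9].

10

P(T > 9) = 6/19.
Σ over the event: 10·6/19 = 60/19.
E[T | T > 9] = (60/19) / (6/19) = 10.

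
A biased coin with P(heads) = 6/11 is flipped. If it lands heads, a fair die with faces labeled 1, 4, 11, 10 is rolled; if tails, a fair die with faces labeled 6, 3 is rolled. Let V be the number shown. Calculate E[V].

123/22

E[V | heads] = (1+4+11+10)/4 = 13/2.
E[V | tails] = (6+3)/2 = 9/2.
E[V] = (6/11)·(13/2) + (5/11)·(9/2) = 123/22.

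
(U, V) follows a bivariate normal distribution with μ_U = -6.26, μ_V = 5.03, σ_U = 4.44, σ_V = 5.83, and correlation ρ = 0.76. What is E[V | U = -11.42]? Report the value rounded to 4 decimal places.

-0.1193

For a bivariate normal, E[V | U=x] = μ_V + ρ·(σ_V/σ_U)·(x − μ_U).
E[V | U=-11.42] = 5.03 + (0.76)·(5.83/4.44)·(-11.42 − (-6.26)) = 5.03 + (0.99793)·(-5.16) = -0.1193.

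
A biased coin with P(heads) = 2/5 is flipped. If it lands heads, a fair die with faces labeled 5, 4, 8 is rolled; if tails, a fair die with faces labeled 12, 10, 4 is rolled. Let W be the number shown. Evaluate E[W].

112/15

E[W | heads] = (5+4+8)/3 = 17/3.
E[W | tails] = (12+10+4)/3 = 26/3.
By the law of total expectation,
E[W] = (2/5)·(17/3) + (3/5)·(26/3) = 112/15.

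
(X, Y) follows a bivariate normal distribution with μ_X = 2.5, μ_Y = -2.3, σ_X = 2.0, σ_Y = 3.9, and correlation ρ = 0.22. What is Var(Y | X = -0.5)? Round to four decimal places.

14.4738

The conditional variance in a bivariate normal is σ_Y²(1 − ρ²), independent of x.
Var(Y | X=-0.5) = (3.9)²·(1 − (0.22)²) = 15.21·0.9516 = 14.4738.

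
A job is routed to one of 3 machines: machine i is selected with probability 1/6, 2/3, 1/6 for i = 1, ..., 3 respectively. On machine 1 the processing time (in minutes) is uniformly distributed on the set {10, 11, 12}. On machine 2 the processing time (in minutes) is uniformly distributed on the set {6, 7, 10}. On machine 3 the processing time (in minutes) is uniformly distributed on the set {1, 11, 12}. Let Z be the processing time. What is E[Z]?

E[Z | machine 1] = (10+11+12)/3 = 11.
E[Z | machine 2] = (6+7+10)/3 = 23/3.
E[Z | machine 3] = (1+11+12)/3 = 8.
E[Z] = (1/6)·(11) + (2/3)·(23/3) + (1/6)·(8) = 149/18.

149/18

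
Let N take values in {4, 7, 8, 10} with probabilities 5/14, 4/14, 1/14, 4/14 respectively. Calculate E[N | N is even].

34/5

P(N is even) = 5/7.
Σ over the event: 4·5/14 + 8·1/14 + 10·2/7 = 34/7.
E[N | N is even] = (34/7) / (5/7) = 34/5.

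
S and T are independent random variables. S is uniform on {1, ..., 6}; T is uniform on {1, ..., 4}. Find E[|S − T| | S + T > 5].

P(S + T > 5) = 7/12.
Summing |S−T|·P(x,y) over outcomes with S + T > 5 gives 5/4.
E[|S − T| | S + T > 5] = (5/4) / (7/12) = 15/7.

15/7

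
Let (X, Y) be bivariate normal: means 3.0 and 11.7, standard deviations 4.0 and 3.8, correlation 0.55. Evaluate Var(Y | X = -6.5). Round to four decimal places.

The conditional variance in a bivariate normal is σ_Y²(1 − ρ²), independent of x.
Var(Y | X=-6.5) = (3.8)²·(1 − (0.55)²) = 14.44·0.6975 = 10.0719.

10.0719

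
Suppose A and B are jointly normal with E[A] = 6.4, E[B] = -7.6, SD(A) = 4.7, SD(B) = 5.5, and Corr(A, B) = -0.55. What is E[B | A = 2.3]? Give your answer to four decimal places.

The regression of B on A has slope ρ·σ_B/σ_A and passes through (μ_A, μ_B).
E[B | A=2.3] = -7.6 + (-0.55)·(5.5/4.7)·(2.3 − (6.4)) = -7.6 + (-0.64362)·(-4.1) = -4.9612.

-4.9612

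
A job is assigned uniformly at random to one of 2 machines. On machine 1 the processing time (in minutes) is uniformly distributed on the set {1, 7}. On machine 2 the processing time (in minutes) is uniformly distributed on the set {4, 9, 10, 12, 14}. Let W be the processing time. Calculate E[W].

69/10

E[W | machine 1] = (1+7)/2 = 4.
E[W | machine 2] = (4+9+10+12+14)/5 = 49/5.
By the law of total expectation,
E[W] = (1/2)·(4) + (1/2)·(49/5) = 69/10.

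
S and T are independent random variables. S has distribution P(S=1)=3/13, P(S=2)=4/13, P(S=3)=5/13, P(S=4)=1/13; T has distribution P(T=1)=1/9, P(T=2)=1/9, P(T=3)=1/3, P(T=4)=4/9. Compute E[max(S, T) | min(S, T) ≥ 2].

P(min(S, T) ≥ 2) = 80/117.
Summing max(S,T)·P(x,y) over outcomes with min(S, T) ≥ 2 gives 280/117.
E[max(S, T) | min(S, T) ≥ 2] = (280/117) / (80/117) = 7/2.

7/2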